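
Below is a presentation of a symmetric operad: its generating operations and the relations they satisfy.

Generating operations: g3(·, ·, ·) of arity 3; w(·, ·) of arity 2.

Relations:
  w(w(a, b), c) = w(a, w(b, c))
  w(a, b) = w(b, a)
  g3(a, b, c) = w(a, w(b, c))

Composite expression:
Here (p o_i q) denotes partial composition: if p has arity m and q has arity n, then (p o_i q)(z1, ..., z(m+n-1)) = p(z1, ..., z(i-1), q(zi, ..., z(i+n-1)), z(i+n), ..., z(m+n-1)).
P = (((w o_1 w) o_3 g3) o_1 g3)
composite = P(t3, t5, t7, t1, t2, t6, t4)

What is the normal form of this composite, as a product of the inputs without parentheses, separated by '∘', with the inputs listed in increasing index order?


Reordering under w is free, so list the t-inputs canonically.
g3(t3, t5, t7) unparenthesizes to t3 ∘ t5 ∘ t7
w(g3(t3, t5, t7), t1) unparenthesizes to t3 ∘ t5 ∘ t7 ∘ t1
g3(t2, t6, t4) unparenthesizes to t2 ∘ t6 ∘ t4
w(w(g3(t3, t5, t7), t1), g3(t2, t6, t4)) unparenthesizes to t3 ∘ t5 ∘ t7 ∘ t1 ∘ t2 ∘ t6 ∘ t4
reordering the factors by index: t1 ∘ t2 ∘ t3 ∘ t4 ∘ t5 ∘ t6 ∘ t7

t1 ∘ t2 ∘ t3 ∘ t4 ∘ t5 ∘ t6 ∘ t7


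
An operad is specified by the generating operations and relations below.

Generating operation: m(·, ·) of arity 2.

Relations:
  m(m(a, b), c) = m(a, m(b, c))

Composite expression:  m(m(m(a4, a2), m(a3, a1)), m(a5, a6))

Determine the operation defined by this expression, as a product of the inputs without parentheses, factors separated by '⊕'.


a4 ⊕ a2 ⊕ a3 ⊕ a1 ⊕ a5 ⊕ a6

Key point: m is associative — brackets drop, the a-order remains.
m(a4, a2) linearizes to a4 ⊕ a2
m(a3, a1) linearizes to a3 ⊕ a1
m(m(a4, a2), m(a3, a1)) linearizes to a4 ⊕ a2 ⊕ a3 ⊕ a1
m(a5, a6) linearizes to a5 ⊕ a6
m(m(m(a4, a2), m(a3, a1)), m(a5, a6)) linearizes to a4 ⊕ a2 ⊕ a3 ⊕ a1 ⊕ a5 ⊕ a6


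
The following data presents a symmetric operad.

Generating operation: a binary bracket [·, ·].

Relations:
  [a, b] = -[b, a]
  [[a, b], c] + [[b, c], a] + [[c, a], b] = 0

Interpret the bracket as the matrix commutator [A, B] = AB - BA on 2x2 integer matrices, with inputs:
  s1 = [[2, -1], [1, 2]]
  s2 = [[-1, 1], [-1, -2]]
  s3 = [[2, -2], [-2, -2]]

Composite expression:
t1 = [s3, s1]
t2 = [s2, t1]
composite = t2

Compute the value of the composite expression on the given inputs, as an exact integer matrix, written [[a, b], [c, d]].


[s3, s1] = [[-4, -4], [-4, 4]]
[s2, [s3, s1]] = [[-8, 4], [12, 8]]

[[-8, 4], [12, 8]]


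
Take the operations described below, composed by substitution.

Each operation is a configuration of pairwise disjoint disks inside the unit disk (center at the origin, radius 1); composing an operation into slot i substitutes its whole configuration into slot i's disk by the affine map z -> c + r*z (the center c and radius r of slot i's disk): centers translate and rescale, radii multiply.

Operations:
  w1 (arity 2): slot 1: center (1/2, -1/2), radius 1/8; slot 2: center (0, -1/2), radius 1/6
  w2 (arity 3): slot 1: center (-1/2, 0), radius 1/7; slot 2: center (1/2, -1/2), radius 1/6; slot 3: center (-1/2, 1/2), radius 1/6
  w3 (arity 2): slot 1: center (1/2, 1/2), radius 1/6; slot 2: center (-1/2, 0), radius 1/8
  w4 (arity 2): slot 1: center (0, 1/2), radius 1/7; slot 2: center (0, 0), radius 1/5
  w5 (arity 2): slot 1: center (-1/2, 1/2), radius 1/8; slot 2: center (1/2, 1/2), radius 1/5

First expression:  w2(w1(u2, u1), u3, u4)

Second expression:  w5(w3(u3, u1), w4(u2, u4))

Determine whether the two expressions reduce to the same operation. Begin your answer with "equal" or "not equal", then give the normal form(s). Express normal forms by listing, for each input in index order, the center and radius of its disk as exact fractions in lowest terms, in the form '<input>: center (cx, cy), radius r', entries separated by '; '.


not equal — first u1: center (-1/2, -1/14), radius 1/42; u2: center (-3/7, -1/14), radius 1/56; u3: center (1/2, -1/2), radius 1/6; u4: center (-1/2, 1/2), radius 1/6, second u1: center (-9/16, 1/2), radius 1/64; u2: center (1/2, 3/5), radius 1/35; u3: center (-7/16, 9/16), radius 1/48; u4: center (1/2, 1/2), radius 1/25

Normal form of the first expression: u1: center (-1/2, -1/14), radius 1/42; u2: center (-3/7, -1/14), radius 1/56; u3: center (1/2, -1/2), radius 1/6; u4: center (-1/2, 1/2), radius 1/6
Normal form of the second expression: u1: center (-9/16, 1/2), radius 1/64; u2: center (1/2, 3/5), radius 1/35; u3: center (-7/16, 9/16), radius 1/48; u4: center (1/2, 1/2), radius 1/25
Distinct normal forms: not equal.


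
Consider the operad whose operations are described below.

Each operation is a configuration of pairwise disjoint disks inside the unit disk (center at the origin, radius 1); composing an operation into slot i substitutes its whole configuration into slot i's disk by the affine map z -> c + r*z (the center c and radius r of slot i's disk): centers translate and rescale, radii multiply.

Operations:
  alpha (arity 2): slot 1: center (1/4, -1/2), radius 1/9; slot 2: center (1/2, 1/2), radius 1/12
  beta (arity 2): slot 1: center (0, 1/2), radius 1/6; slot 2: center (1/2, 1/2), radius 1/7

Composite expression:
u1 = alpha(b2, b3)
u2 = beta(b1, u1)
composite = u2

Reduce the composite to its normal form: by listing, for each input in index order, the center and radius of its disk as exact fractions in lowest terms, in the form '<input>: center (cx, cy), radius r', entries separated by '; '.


Each b-disk chains the slot maps above it in beta; radii multiply.
input b1: applying the 1 nested substitution gives center (0, 1/2), radius 1/6
input b2: applying the 2 nested substitutions gives center (15/28, 3/7), radius 1/63
input b3: applying the 2 nested substitutions gives center (4/7, 4/7), radius 1/84

b1: center (0, 1/2), radius 1/6; b2: center (15/28, 3/7), radius 1/63; b3: center (4/7, 4/7), radius 1/84


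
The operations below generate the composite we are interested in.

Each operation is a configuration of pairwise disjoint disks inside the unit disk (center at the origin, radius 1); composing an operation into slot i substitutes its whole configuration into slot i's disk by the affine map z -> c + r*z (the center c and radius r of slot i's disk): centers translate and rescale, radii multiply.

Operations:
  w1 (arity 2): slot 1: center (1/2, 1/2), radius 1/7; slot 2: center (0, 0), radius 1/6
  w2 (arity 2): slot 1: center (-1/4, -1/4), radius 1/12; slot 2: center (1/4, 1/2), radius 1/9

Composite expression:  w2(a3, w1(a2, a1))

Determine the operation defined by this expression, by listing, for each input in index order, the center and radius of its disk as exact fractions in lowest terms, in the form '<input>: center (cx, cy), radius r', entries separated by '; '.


a1: center (1/4, 1/2), radius 1/54; a2: center (11/36, 5/9), radius 1/63; a3: center (-1/4, -1/4), radius 1/12

Nesting under w2 composes maps z -> c + r*z down each a-path.
input a3: composing its 1 substitution step yields center (-1/4, -1/4), radius 1/12
input a2: composing its 2 substitution steps yields center (11/36, 5/9), radius 1/63
input a1: composing its 2 substitution steps yields center (1/4, 1/2), radius 1/54


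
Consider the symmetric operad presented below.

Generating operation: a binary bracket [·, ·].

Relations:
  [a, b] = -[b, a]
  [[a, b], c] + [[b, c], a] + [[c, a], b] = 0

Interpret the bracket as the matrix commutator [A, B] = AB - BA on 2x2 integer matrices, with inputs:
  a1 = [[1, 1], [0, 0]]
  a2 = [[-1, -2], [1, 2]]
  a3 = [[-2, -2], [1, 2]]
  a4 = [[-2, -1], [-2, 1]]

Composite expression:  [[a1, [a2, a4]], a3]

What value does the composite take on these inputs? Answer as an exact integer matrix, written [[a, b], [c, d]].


[a2, a4] = [[5, -3], [-9, -5]]
[a1, [a2, a4]] = [[-9, -13], [9, 9]]
[[a1, [a2, a4]], a3] = [[5, -16], [-18, -5]]

[[5, -16], [-18, -5]]


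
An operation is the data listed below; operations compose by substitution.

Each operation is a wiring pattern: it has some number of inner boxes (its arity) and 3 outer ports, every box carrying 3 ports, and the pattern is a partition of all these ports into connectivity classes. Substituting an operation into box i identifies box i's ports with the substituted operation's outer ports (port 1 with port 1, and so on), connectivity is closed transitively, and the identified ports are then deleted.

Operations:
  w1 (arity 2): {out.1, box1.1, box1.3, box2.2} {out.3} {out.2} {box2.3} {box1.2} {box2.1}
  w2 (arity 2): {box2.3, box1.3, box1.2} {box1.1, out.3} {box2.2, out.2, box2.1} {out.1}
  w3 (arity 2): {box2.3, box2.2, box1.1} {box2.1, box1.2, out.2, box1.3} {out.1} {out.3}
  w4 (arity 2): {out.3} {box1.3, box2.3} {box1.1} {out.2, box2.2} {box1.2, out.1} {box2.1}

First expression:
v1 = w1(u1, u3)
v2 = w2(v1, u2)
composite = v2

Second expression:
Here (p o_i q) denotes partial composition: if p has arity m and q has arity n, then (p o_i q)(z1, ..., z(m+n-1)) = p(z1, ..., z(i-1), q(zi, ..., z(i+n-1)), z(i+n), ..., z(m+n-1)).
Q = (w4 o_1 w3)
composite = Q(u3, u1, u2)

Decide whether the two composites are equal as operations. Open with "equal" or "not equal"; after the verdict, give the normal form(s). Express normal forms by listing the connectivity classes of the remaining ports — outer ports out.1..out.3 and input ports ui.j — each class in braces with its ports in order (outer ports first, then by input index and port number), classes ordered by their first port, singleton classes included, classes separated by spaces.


not equal; the first gives {out.1} {out.2, u2.1, u2.2} {out.3, u1.1, u1.3, u3.2} {u1.2} {u2.3} {u3.1} {u3.3} and the second {out.1, u1.1, u3.2, u3.3} {out.2, u2.2} {out.3} {u1.2, u1.3, u3.1} {u2.1} {u2.3}

The first expression reduces to {out.1} {out.2, u2.1, u2.2} {out.3, u1.1, u1.3, u3.2} {u1.2} {u2.3} {u3.1} {u3.3}
The second expression reduces to {out.1, u1.1, u3.2, u3.3} {out.2, u2.2} {out.3} {u1.2, u1.3, u3.1} {u2.1} {u2.3}
The forms do not match — not equal.


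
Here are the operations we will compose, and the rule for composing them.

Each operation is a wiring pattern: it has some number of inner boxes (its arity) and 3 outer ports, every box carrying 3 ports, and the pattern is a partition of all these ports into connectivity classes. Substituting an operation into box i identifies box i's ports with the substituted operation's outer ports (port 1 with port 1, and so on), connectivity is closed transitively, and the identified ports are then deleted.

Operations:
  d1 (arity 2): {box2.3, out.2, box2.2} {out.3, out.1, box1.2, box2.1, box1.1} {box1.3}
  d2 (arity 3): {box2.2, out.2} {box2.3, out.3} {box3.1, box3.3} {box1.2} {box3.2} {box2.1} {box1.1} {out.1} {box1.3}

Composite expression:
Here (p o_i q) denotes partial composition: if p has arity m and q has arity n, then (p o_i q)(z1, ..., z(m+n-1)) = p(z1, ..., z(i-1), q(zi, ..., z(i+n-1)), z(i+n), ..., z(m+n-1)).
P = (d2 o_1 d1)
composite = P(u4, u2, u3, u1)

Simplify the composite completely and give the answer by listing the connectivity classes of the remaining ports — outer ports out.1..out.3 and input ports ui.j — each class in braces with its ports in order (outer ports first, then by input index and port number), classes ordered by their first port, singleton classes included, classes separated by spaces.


{out.1} {out.2, u3.2} {out.3, u3.3} {u1.1, u1.3} {u1.2} {u2.1, u4.1, u4.2} {u2.2, u2.3} {u3.1} {u4.3}

Two ports join when wires chain via d2-identified ports.
the subtree at d1 composes to {out.1, out.3, u2.1, u4.1, u4.2} {out.2, u2.2, u2.3} {u4.3} on (u4, u2); out.j = own outer ports
the subtree at d2 composes to {out.1} {out.2, u3.2} {out.3, u3.3} {u1.1, u1.3} {u1.2} {u2.1, u4.1, u4.2} {u2.2, u2.3} {u3.1} {u4.3} on (u4, u2, u3, u1); out.j = own outer ports


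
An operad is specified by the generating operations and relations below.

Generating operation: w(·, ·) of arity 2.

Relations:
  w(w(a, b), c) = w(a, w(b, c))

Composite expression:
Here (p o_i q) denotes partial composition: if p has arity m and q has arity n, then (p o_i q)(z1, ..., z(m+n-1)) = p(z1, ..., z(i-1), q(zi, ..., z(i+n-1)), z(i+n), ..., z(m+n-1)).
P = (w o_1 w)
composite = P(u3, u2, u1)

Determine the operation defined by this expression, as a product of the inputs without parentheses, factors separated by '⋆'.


u3 ⋆ u2 ⋆ u1


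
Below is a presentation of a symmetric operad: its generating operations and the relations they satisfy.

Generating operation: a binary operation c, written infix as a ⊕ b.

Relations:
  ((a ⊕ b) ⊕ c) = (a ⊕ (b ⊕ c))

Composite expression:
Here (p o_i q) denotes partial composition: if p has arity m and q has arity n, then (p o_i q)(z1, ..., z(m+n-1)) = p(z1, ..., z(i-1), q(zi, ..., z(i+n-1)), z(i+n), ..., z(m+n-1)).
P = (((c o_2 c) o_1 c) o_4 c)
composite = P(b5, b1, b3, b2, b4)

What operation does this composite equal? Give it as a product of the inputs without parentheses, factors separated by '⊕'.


Key point: c is associative — brackets drop, the b-order remains.
(b5 ⊕ b1) unparenthesizes to b5 ⊕ b1
(b2 ⊕ b4) unparenthesizes to b2 ⊕ b4
(b3 ⊕ (b2 ⊕ b4)) unparenthesizes to b3 ⊕ b2 ⊕ b4
((b5 ⊕ b1) ⊕ (b3 ⊕ (b2 ⊕ b4))) unparenthesizes to b5 ⊕ b1 ⊕ b3 ⊕ b2 ⊕ b4

b5 ⊕ b1 ⊕ b3 ⊕ b2 ⊕ b4


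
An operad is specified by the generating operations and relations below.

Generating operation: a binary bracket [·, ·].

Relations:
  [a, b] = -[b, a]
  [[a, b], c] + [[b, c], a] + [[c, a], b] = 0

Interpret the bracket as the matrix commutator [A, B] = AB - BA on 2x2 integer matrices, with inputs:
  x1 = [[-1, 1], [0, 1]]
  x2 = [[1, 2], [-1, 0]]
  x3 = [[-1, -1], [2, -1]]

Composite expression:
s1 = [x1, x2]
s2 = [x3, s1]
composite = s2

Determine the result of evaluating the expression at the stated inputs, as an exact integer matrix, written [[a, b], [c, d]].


[[12, -2], [-4, -12]]

[x1, x2] = [[-1, -5], [-2, 1]]
[x3, [x1, x2]] = [[12, -2], [-4, -12]]


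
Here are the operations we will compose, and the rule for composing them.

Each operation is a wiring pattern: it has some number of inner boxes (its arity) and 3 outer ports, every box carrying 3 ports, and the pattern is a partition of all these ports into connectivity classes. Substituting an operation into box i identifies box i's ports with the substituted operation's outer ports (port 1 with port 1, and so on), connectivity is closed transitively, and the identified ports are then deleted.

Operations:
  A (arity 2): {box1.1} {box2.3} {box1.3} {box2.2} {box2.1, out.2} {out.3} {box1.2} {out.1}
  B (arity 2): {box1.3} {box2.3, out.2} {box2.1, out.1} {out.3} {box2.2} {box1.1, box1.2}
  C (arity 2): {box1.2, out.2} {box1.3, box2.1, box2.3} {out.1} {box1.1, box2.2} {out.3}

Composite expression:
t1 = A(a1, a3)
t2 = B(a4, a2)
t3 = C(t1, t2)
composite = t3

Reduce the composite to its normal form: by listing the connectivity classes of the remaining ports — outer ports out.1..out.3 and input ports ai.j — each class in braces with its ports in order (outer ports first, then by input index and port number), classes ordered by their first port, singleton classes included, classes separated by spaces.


Substituting into C glues patterns; closure does the rest.
after A, the pattern on (a1, a3) reads {out.1} {out.2, a3.1} {out.3} {a1.1} {a1.2} {a1.3} {a3.2} {a3.3} (out.j = its outer ports)
after B, the pattern on (a4, a2) reads {out.1, a2.1} {out.2, a2.3} {out.3} {a2.2} {a4.1, a4.2} {a4.3} (out.j = its outer ports)
after C, the pattern on (a1, a3, a4, a2) reads {out.1} {out.2, a3.1} {out.3} {a1.1} {a1.2} {a1.3} {a2.1} {a2.2} {a2.3} {a3.2} {a3.3} {a4.1, a4.2} {a4.3} (out.j = its outer ports)

{out.1} {out.2, a3.1} {out.3} {a1.1} {a1.2} {a1.3} {a2.1} {a2.2} {a2.3} {a3.2} {a3.3} {a4.1, a4.2} {a4.3}


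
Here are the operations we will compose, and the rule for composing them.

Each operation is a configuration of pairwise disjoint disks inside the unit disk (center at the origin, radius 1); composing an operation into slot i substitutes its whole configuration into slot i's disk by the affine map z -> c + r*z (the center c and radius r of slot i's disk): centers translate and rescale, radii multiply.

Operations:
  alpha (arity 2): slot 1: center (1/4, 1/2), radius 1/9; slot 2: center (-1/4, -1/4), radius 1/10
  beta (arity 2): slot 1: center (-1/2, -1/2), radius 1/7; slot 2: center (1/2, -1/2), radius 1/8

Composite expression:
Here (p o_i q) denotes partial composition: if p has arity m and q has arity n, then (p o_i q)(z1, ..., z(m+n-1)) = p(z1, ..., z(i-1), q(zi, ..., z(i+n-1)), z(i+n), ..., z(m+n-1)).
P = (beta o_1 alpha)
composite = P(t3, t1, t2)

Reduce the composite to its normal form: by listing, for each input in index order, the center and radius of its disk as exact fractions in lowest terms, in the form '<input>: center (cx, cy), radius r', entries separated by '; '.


t1: center (-15/28, -15/28), radius 1/70; t2: center (1/2, -1/2), radius 1/8; t3: center (-13/28, -3/7), radius 1/63

Each t-disk chains the slot maps above it in beta; radii multiply.
input t3: applying the 2 nested substitutions gives center (-13/28, -3/7), radius 1/63
input t1: applying the 2 nested substitutions gives center (-15/28, -15/28), radius 1/70
input t2: applying the 1 nested substitution gives center (1/2, -1/2), radius 1/8


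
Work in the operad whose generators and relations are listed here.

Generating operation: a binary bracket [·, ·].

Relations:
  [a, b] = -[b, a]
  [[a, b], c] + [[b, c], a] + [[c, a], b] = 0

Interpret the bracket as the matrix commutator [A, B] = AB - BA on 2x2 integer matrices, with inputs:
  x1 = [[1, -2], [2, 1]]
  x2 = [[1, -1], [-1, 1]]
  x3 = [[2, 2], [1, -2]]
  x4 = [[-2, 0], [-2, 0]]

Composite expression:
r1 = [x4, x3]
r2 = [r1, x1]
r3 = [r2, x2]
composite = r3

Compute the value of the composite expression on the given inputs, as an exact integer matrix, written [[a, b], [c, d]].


[x4, x3] = [[4, -4], [-6, -4]]
[[x4, x3], x1] = [[-20, -16], [-16, 20]]
[[[x4, x3], x1], x2] = [[0, 40], [-40, 0]]

[[0, 40], [-40, 0]]


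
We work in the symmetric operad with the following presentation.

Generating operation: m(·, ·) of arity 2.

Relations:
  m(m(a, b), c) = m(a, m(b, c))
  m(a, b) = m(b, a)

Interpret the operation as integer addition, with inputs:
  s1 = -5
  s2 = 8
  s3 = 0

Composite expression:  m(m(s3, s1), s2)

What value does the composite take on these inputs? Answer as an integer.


3


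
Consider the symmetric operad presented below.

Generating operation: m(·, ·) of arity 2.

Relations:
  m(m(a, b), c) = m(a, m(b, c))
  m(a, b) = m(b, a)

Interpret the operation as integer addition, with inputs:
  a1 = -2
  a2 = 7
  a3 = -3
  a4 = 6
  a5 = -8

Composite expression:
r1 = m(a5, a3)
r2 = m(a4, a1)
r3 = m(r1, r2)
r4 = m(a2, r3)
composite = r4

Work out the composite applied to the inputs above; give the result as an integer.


0

m(a5, a3) = -11
m(a4, a1) = 4
m(m(a5, a3), m(a4, a1)) = -7
m(a2, m(m(a5, a3), m(a4, a1))) = 0


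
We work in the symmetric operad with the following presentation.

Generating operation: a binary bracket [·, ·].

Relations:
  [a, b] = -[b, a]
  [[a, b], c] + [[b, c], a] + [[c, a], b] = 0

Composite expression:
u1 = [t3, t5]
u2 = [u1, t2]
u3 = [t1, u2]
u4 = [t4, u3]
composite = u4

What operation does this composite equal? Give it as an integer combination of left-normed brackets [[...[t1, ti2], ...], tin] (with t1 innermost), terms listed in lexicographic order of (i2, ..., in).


[[[[t1, t2], t3], t5], t4] - [[[[t1, t2], t5], t3], t4] - [[[[t1, t3], t5], t2], t4] + [[[[t1, t5], t3], t2], t4]

A multilinear Lie element is pinned by t1-initial words (t1 innermost).
Composite bracket: [t4, [t1, [[t3, t5], t2]]]
Under [a, b] = ab - ba we get 16 signed associative words (2^4 = 16).
The t1-initial words carry the normal form:
  t1t2t3t5t4 (sign +1) contributes +[[[[t1, t2], t3], t5], t4]
  t1t2t5t3t4 (sign -1) contributes -[[[[t1, t2], t5], t3], t4]
  t1t3t5t2t4 (sign -1) contributes -[[[[t1, t3], t5], t2], t4]
  t1t5t3t2t4 (sign +1) contributes +[[[[t1, t5], t3], t2], t4]


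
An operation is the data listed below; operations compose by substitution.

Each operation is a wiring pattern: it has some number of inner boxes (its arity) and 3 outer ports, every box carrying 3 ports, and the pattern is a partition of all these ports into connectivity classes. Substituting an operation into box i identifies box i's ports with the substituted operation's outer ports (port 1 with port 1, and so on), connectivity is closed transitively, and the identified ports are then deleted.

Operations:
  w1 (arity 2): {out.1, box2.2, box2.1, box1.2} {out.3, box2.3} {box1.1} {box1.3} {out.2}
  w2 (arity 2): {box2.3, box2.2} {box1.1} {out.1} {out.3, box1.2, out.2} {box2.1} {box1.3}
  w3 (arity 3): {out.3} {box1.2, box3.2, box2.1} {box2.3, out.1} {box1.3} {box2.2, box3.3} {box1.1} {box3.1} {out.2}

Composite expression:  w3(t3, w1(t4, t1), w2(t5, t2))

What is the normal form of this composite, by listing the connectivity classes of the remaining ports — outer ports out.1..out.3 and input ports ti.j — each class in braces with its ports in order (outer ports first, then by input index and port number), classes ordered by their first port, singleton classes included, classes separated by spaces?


{out.1, t1.3} {out.2} {out.3} {t1.1, t1.2, t3.2, t4.2, t5.2} {t2.1} {t2.2, t2.3} {t3.1} {t3.3} {t4.1} {t4.3} {t5.1} {t5.3}

Reachability decides: close wires over w3-identified ports.
w1 over (t4, t1) gives {out.1, t1.1, t1.2, t4.2} {out.2} {out.3, t1.3} {t4.1} {t4.3}, out.j being that stage's outer ports
w2 over (t5, t2) gives {out.1} {out.2, out.3, t5.2} {t2.1} {t2.2, t2.3} {t5.1} {t5.3}, out.j being that stage's outer ports
w3 over (t3, t4, t1, t5, t2) gives {out.1, t1.3} {out.2} {out.3} {t1.1, t1.2, t3.2, t4.2, t5.2} {t2.1} {t2.2, t2.3} {t3.1} {t3.3} {t4.1} {t4.3} {t5.1} {t5.3}, out.j being that stage's outer ports


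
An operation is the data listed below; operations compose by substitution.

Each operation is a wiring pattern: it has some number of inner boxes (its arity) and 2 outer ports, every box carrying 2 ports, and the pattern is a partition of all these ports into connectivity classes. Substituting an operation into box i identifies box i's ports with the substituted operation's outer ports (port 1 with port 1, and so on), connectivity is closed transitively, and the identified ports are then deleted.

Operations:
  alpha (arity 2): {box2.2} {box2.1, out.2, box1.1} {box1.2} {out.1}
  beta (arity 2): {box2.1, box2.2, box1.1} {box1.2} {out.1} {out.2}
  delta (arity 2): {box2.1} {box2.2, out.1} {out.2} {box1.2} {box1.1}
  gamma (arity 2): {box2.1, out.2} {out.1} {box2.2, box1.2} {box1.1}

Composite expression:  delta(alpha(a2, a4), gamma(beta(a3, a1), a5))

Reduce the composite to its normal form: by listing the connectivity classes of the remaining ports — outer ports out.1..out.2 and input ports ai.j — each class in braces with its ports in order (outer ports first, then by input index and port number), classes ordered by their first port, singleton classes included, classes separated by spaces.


{out.1, a5.1} {out.2} {a1.1, a1.2, a3.1} {a2.1, a4.1} {a2.2} {a3.2} {a4.2} {a5.2}

Reachability decides: close wires over delta-identified ports.
composing alpha on (a2, a4), with out.j its own outer ports: {out.1} {out.2, a2.1, a4.1} {a2.2} {a4.2}
composing beta on (a3, a1), with out.j its own outer ports: {out.1} {out.2} {a1.1, a1.2, a3.1} {a3.2}
composing gamma on (a3, a1, a5), with out.j its own outer ports: {out.1} {out.2, a5.1} {a1.1, a1.2, a3.1} {a3.2} {a5.2}
composing delta on (a2, a4, a3, a1, a5), with out.j its own outer ports: {out.1, a5.1} {out.2} {a1.1, a1.2, a3.1} {a2.1, a4.1} {a2.2} {a3.2} {a4.2} {a5.2}


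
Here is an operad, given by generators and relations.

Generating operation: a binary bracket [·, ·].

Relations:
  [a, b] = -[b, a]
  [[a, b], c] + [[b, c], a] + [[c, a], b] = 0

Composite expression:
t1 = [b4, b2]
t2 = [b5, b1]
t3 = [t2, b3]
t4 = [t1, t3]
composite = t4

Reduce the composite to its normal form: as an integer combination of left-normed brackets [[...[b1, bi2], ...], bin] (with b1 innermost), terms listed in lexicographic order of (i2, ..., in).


Expand each bracket as ab - ba; the b1-initial words give the coefficients.
Composite bracket: [[b4, b2], [[b5, b1], b3]]
Applying ab - ba throughout gives 16 signed words (2^4 = 16).
The b1-initial words carry the normal form:
  b1b5b3b2b4 (sign -1) contributes -[[[[b1, b5], b3], b2], b4]
  b1b5b3b4b2 (sign +1) contributes +[[[[b1, b5], b3], b4], b2]

-[[[[b1, b5], b3], b2], b4] + [[[[b1, b5], b3], b4], b2]


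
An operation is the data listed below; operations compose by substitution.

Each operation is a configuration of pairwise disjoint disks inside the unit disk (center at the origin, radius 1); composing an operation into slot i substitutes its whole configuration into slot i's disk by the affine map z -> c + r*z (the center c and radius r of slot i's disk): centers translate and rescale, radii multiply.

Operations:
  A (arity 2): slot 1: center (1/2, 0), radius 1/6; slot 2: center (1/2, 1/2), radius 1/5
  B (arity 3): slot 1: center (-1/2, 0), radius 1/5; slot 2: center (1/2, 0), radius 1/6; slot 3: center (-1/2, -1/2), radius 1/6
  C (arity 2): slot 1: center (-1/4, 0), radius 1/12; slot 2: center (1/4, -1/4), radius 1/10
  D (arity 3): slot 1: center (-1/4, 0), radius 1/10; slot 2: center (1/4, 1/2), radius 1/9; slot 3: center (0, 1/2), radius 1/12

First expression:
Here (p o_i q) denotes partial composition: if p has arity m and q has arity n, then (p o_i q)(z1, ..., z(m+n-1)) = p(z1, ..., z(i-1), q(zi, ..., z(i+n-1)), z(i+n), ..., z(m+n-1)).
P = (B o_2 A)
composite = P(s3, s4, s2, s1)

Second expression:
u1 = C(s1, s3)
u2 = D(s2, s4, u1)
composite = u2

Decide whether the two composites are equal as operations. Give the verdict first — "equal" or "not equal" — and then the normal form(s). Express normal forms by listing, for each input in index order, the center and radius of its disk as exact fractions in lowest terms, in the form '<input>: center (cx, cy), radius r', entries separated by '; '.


not equal; first: s1: center (-1/2, -1/2), radius 1/6; s2: center (7/12, 1/12), radius 1/30; s3: center (-1/2, 0), radius 1/5; s4: center (7/12, 0), radius 1/36; second: s1: center (-1/48, 1/2), radius 1/144; s2: center (-1/4, 0), radius 1/10; s3: center (1/48, 23/48), radius 1/120; s4: center (1/4, 1/2), radius 1/9

The first expression reduces to s1: center (-1/2, -1/2), radius 1/6; s2: center (7/12, 1/12), radius 1/30; s3: center (-1/2, 0), radius 1/5; s4: center (7/12, 0), radius 1/36
The second expression reduces to s1: center (-1/48, 1/2), radius 1/144; s2: center (-1/4, 0), radius 1/10; s3: center (1/48, 23/48), radius 1/120; s4: center (1/4, 1/2), radius 1/9
The forms do not match — not equal.


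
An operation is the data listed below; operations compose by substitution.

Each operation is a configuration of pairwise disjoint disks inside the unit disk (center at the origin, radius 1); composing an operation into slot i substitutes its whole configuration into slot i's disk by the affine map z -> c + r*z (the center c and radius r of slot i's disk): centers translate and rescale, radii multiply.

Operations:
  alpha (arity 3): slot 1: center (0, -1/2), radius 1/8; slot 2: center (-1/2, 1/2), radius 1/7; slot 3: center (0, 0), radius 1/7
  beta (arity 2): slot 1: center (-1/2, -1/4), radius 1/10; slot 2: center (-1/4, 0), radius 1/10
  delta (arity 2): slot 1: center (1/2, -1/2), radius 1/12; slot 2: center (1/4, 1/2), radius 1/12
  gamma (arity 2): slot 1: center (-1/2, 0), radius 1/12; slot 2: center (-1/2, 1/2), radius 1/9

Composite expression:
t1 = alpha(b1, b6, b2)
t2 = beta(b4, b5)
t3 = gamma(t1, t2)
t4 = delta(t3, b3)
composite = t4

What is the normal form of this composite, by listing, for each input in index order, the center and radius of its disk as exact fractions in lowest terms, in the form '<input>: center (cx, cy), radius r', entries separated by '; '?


b1: center (11/24, -145/288), radius 1/1152; b2: center (11/24, -1/2), radius 1/1008; b3: center (1/4, 1/2), radius 1/12; b4: center (49/108, -199/432), radius 1/1080; b5: center (197/432, -11/24), radius 1/1080; b6: center (131/288, -143/288), radius 1/1008

Affine substitution under delta: radii multiply and b-centers shift.
b1 passes through 3 substitutions, ending at center (11/24, -145/288), radius 1/1152
b6 passes through 3 substitutions, ending at center (131/288, -143/288), radius 1/1008
b2 passes through 3 substitutions, ending at center (11/24, -1/2), radius 1/1008
b4 passes through 3 substitutions, ending at center (49/108, -199/432), radius 1/1080
b5 passes through 3 substitutions, ending at center (197/432, -11/24), radius 1/1080
b3 passes through 1 substitution, ending at center (1/4, 1/2), radius 1/12


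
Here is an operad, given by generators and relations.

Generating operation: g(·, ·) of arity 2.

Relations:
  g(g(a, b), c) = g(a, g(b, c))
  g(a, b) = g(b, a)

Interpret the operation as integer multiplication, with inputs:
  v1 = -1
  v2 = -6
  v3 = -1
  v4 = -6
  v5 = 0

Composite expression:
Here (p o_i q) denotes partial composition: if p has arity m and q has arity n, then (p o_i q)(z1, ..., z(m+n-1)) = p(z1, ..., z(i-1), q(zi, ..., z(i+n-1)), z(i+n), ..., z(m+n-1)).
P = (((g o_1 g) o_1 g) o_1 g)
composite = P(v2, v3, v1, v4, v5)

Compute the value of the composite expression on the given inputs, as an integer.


g(v2, v3) = 6
g(g(v2, v3), v1) = -6
g(g(g(v2, v3), v1), v4) = 36
g(g(g(g(v2, v3), v1), v4), v5) = 0

0


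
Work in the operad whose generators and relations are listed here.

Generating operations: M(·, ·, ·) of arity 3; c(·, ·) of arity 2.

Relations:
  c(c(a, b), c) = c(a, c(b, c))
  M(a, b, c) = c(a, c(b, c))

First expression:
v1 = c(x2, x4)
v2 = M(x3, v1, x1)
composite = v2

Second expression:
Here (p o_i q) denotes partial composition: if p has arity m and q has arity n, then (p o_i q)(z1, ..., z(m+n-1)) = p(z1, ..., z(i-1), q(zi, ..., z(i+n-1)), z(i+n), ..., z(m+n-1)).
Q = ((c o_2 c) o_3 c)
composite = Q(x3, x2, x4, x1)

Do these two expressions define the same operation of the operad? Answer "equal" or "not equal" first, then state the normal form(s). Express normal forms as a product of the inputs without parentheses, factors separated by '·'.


The first expression, normalized: x3 · x2 · x4 · x1
The second expression, normalized: x3 · x2 · x4 · x1
Identical normal forms: equal.

equal: each reduces to x3 · x2 · x4 · x1


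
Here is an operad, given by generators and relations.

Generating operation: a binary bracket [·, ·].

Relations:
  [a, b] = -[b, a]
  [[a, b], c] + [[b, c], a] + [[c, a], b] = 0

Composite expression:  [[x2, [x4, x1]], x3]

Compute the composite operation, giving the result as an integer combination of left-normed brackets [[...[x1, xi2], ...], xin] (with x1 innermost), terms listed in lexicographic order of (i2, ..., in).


[[[x1, x4], x2], x3]


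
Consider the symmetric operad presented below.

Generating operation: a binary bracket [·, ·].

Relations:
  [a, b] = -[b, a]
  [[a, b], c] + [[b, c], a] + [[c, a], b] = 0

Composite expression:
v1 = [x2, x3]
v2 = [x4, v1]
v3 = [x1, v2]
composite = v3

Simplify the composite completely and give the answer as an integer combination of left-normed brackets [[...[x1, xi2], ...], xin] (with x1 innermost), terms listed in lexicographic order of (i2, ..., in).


-[[[x1, x2], x3], x4] + [[[x1, x3], x2], x4] + [[[x1, x4], x2], x3] - [[[x1, x4], x3], x2]

Skip Jacobi rewriting: expand, keep x1-initial words, read off terms.
Composite bracket: [x1, [x4, [x2, x3]]]
Applying ab - ba throughout gives 8 signed words (2^3 = 8).
The x1-initial words carry the normal form:
  word x1x2x3x4 has sign -1, contributing -[[[x1, x2], x3], x4]
  word x1x3x2x4 has sign +1, contributing +[[[x1, x3], x2], x4]
  word x1x4x2x3 has sign +1, contributing +[[[x1, x4], x2], x3]
  word x1x4x3x2 has sign -1, contributing -[[[x1, x4], x3], x2]


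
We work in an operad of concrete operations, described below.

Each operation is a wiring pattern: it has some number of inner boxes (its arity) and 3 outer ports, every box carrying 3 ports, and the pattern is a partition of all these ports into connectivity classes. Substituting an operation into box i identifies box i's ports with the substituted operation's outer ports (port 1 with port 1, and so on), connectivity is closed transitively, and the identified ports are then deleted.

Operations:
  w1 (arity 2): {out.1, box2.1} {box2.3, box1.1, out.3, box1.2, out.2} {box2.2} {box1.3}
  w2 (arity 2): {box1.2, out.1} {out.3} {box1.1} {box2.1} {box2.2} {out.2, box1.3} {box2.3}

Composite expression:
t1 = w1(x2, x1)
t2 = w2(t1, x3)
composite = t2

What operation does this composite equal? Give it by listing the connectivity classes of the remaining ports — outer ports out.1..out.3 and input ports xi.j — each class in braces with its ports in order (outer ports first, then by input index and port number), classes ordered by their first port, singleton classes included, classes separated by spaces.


{out.1, out.2, x1.3, x2.1, x2.2} {out.3} {x1.1} {x1.2} {x2.3} {x3.1} {x3.2} {x3.3}

Substituting into w2 glues patterns; closure does the rest.
composing w1 on (x2, x1), with out.j its own outer ports: {out.1, x1.1} {out.2, out.3, x1.3, x2.1, x2.2} {x1.2} {x2.3}
composing w2 on (x2, x1, x3), with out.j its own outer ports: {out.1, out.2, x1.3, x2.1, x2.2} {out.3} {x1.1} {x1.2} {x2.3} {x3.1} {x3.2} {x3.3}


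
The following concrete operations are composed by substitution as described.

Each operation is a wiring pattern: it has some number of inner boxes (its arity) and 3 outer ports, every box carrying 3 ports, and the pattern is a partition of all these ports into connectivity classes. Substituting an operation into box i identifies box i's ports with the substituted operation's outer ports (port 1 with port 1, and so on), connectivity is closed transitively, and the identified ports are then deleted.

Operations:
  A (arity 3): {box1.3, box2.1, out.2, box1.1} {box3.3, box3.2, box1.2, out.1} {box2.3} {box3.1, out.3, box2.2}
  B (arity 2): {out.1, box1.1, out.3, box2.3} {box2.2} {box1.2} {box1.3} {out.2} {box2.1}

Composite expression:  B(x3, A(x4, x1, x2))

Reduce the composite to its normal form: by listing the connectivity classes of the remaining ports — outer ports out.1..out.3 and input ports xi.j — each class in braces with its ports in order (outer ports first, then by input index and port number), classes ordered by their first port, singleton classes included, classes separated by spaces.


{out.1, out.3, x1.2, x2.1, x3.1} {out.2} {x1.1, x4.1, x4.3} {x1.3} {x2.2, x2.3, x4.2} {x3.2} {x3.3}

Treat the ports identified at B as solder joints: merge, then drop.
after A, the pattern on (x4, x1, x2) reads {out.1, x2.2, x2.3, x4.2} {out.2, x1.1, x4.1, x4.3} {out.3, x1.2, x2.1} {x1.3} (out.j = its outer ports)
after B, the pattern on (x3, x4, x1, x2) reads {out.1, out.3, x1.2, x2.1, x3.1} {out.2} {x1.1, x4.1, x4.3} {x1.3} {x2.2, x2.3, x4.2} {x3.2} {x3.3} (out.j = its outer ports)


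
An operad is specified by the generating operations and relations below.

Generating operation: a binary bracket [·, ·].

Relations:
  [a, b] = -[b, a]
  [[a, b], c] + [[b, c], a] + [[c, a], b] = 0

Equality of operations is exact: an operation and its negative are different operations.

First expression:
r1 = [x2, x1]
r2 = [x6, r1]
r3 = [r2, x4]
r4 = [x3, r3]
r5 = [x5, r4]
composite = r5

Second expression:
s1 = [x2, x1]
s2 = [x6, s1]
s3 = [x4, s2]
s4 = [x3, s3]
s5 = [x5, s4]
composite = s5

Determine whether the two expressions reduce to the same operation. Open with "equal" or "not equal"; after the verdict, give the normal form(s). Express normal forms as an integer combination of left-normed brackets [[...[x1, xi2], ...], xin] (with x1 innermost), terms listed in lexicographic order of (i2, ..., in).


The first expression reduces to [[[[[x1, x2], x6], x4], x3], x5]
The second expression reduces to -[[[[[x1, x2], x6], x4], x3], x5]
Distinct normal forms: not equal.

not equal; first: [[[[[x1, x2], x6], x4], x3], x5]; second: -[[[[[x1, x2], x6], x4], x3], x5]


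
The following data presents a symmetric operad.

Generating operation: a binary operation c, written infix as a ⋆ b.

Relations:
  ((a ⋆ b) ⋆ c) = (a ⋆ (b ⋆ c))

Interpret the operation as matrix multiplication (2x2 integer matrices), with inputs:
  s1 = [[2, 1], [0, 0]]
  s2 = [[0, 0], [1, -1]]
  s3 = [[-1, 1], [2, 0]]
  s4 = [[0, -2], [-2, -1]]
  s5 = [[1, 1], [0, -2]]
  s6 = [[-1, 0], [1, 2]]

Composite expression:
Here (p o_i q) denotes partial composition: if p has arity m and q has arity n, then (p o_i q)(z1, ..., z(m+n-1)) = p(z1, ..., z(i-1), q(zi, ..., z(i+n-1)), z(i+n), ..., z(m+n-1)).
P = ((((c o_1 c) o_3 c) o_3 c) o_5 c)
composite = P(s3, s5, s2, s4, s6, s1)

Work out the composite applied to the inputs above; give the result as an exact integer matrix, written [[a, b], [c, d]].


[[18, 9], [-12, -6]]


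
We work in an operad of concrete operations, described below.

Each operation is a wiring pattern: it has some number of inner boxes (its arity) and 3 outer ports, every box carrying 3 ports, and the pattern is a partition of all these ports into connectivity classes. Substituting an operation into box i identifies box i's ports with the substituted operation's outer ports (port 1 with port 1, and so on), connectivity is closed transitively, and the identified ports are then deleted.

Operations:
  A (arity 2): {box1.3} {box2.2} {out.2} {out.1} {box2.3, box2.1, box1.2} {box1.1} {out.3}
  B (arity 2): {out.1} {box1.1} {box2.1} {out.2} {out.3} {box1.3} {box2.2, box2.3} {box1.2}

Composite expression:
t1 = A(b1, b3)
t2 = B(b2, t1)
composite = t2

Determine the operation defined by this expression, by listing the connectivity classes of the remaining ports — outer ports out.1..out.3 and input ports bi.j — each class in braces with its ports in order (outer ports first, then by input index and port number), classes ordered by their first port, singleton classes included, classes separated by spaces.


Reachability decides: close wires over B-identified ports.
composing A on (b1, b3), with out.j its own outer ports: {out.1} {out.2} {out.3} {b1.1} {b1.2, b3.1, b3.3} {b1.3} {b3.2}
composing B on (b2, b1, b3), with out.j its own outer ports: {out.1} {out.2} {out.3} {b1.1} {b1.2, b3.1, b3.3} {b1.3} {b2.1} {b2.2} {b2.3} {b3.2}

{out.1} {out.2} {out.3} {b1.1} {b1.2, b3.1, b3.3} {b1.3} {b2.1} {b2.2} {b2.3} {b3.2}


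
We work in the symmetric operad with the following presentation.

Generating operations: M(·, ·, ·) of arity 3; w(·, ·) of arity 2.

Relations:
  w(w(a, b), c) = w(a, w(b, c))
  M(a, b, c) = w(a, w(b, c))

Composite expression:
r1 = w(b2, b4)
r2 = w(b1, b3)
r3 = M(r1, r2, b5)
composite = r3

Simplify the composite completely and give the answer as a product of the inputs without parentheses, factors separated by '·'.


b2 · b4 · b1 · b3 · b5

Key point: M is associative — brackets drop, the b-order remains.
w(b2, b4) unparenthesizes to b2 · b4
w(b1, b3) unparenthesizes to b1 · b3
M(w(b2, b4), w(b1, b3), b5) unparenthesizes to b2 · b4 · b1 · b3 · b5


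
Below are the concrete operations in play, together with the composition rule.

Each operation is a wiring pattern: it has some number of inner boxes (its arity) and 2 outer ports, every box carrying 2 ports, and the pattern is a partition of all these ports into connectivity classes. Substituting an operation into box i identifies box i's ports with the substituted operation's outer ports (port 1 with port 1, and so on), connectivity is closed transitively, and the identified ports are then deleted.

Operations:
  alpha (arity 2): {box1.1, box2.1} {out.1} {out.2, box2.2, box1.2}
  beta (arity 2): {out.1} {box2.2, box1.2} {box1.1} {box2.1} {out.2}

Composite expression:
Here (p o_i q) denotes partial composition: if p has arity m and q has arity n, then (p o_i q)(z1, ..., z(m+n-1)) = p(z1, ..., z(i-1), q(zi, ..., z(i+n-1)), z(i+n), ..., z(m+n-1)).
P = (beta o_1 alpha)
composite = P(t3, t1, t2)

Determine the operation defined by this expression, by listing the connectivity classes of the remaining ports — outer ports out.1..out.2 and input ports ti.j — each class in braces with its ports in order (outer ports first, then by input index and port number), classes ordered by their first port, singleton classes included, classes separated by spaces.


{out.1} {out.2} {t1.1, t3.1} {t1.2, t2.2, t3.2} {t2.1}

After gluing at beta, chains via deleted ports link the t-ports.
after alpha, the pattern on (t3, t1) reads {out.1} {out.2, t1.2, t3.2} {t1.1, t3.1} (out.j = its outer ports)
after beta, the pattern on (t3, t1, t2) reads {out.1} {out.2} {t1.1, t3.1} {t1.2, t2.2, t3.2} {t2.1} (out.j = its outer ports)
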